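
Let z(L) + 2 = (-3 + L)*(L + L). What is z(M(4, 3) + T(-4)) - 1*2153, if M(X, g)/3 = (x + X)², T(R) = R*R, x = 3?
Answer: 50005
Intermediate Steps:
T(R) = R²
M(X, g) = 3*(3 + X)²
z(L) = -2 + 2*L*(-3 + L) (z(L) = -2 + (-3 + L)*(L + L) = -2 + (-3 + L)*(2*L) = -2 + 2*L*(-3 + L))
z(M(4, 3) + T(-4)) - 1*2153 = (-2 - 6*(3*(3 + 4)² + (-4)²) + 2*(3*(3 + 4)² + (-4)²)²) - 1*2153 = (-2 - 6*(3*7² + 16) + 2*(3*7² + 16)²) - 2153 = (-2 - 6*(3*49 + 16) + 2*(3*49 + 16)²) - 2153 = (-2 - 6*(147 + 16) + 2*(147 + 16)²) - 2153 = (-2 - 6*163 + 2*163²) - 2153 = (-2 - 978 + 2*26569) - 2153 = (-2 - 978 + 53138) - 2153 = 52158 - 2153 = 50005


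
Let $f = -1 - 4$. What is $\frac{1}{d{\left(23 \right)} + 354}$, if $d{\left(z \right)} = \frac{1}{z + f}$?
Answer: $\frac{18}{6373} \approx 0.0028244$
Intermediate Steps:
$f = -5$
$d{\left(z \right)} = \frac{1}{-5 + z}$ ($d{\left(z \right)} = \frac{1}{z - 5} = \frac{1}{-5 + z}$)
$\frac{1}{d{\left(23 \right)} + 354} = \frac{1}{\frac{1}{-5 + 23} + 354} = \frac{1}{\frac{1}{18} + 354} = \frac{1}{\frac{6373}{18}} = \frac{18}{6373}$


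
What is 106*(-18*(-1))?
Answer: 1908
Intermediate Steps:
106*(-18*(-1)) = 106*18 = 1908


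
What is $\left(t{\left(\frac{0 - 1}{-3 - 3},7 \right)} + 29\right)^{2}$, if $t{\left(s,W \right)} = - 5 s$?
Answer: $\frac{28561}{36} \approx 793.36$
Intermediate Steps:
$\left(t{\left(\frac{0 - 1}{-3 - 3},7 \right)} + 29\right)^{2} = \left(- 5 \frac{0 - 1}{-3 - 3} + 29\right)^{2} = \left(- 5 \left(- \frac{1}{-6}\right) + 29\right)^{2} = \left(- 5 \left(\left(-1\right) \left(- \frac{1}{6}\right)\right) + 29\right)^{2} = \left(\left(-5\right) \frac{1}{6} + 29\right)^{2} = \left(- \frac{5}{6} + 29\right)^{2} = \left(\frac{169}{6}\right)^{2} = \frac{28561}{36}$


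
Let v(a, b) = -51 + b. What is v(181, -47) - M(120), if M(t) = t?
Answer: -218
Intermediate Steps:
v(181, -47) - M(120) = (-51 - 47) - 1*120 = -98 - 120 = -218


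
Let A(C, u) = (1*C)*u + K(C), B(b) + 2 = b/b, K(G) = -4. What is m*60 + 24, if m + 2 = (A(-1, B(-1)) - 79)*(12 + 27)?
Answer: -191976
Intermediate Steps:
B(b) = -1 (B(b) = -2 + b/b = -2 + 1 = -1)
A(C, u) = -4 + C*u (A(C, u) = (1*C)*u - 4 = C*u - 4 = -4 + C*u)
m = -3200 (m = -2 + ((-4 - 1*(-1)) - 79)*(12 + 27) = -2 + ((-4 + 1) - 79)*39 = -2 + (-3 - 79)*39 = -2 - 82*39 = -2 - 3198 = -3200)
m*60 + 24 = -3200*60 + 24 = -192000 + 24 = -191976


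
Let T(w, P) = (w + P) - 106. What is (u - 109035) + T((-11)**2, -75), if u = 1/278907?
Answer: -30427359164/278907 ≈ -1.0910e+5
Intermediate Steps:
T(w, P) = -106 + P + w (T(w, P) = (P + w) - 106 = -106 + P + w)
u = 1/278907 ≈ 3.5854e-6
(u - 109035) + T((-11)**2, -75) = (1/278907 - 109035) + (-106 - 75 + (-11)**2) = -30410624744/278907 + (-106 - 75 + 121) = -30410624744/278907 - 60 = -30427359164/278907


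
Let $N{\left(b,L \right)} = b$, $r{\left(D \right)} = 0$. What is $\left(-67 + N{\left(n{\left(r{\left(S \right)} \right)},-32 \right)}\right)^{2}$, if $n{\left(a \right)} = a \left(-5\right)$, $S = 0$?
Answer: $4489$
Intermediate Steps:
$n{\left(a \right)} = - 5 a$
$\left(-67 + N{\left(n{\left(r{\left(S \right)} \right)},-32 \right)}\right)^{2} = \left(-67 - 0\right)^{2} = \left(-67 + 0\right)^{2} = \left(-67\right)^{2} = 4489$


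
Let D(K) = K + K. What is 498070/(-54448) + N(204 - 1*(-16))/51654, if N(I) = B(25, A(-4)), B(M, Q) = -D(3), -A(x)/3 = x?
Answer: -2143969539/234371416 ≈ -9.1477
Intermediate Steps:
A(x) = -3*x
D(K) = 2*K
B(M, Q) = -6 (B(M, Q) = -2*3 = -1*6 = -6)
N(I) = -6
498070/(-54448) + N(204 - 1*(-16))/51654 = 498070/(-54448) - 6/51654 = 498070*(-1/54448) - 6*1/51654 = -249035/27224 - 1/8609 = -2143969539/234371416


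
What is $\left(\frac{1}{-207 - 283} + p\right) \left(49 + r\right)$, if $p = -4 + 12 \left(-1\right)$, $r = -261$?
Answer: $\frac{831146}{245} \approx 3392.4$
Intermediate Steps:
$p = -16$ ($p = -4 - 12 = -16$)
$\left(\frac{1}{-207 - 283} + p\right) \left(49 + r\right) = \left(\frac{1}{-207 - 283} - 16\right) \left(49 - 261\right) = \left(\frac{1}{-490} - 16\right) \left(-212\right) = \left(- \frac{1}{490} - 16\right) \left(-212\right) = \left(- \frac{7841}{490}\right) \left(-212\right) = \frac{831146}{245}$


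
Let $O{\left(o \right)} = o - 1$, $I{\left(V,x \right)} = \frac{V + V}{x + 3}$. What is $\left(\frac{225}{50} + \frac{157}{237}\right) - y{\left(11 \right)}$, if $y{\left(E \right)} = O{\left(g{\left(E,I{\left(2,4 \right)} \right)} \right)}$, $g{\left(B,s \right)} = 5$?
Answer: $\frac{551}{474} \approx 1.1624$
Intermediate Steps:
$I{\left(V,x \right)} = \frac{2 V}{3 + x}$
$O{\left(o \right)} = -1 + o$ ($O{\left(o \right)} = o - 1 = -1 + o$)
$y{\left(E \right)} = 4$ ($y{\left(E \right)} = -1 + 5 = 4$)
$\left(\frac{225}{50} + \frac{157}{237}\right) - y{\left(11 \right)} = \left(\frac{225}{50} + \frac{157}{237}\right) - 4 = \left(225 \cdot \frac{1}{50} + 157 \cdot \frac{1}{237}\right) - 4 = \left(\frac{9}{2} + \frac{157}{237}\right) - 4 = \frac{2447}{474} - 4 = \frac{551}{474}$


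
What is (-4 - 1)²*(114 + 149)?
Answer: 6575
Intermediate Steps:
(-4 - 1)²*(114 + 149) = (-5)²*263 = 25*263 = 6575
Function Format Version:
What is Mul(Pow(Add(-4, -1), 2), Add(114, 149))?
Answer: 6575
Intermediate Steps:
Mul(Pow(Add(-4, -1), 2), Add(114, 149)) = Mul(Pow(-5, 2), 263) = Mul(25, 263) = 6575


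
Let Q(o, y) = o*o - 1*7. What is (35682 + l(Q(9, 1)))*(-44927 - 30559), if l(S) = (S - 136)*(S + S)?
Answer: -2000831916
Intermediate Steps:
Q(o, y) = -7 + o**2 (Q(o, y) = o**2 - 7 = -7 + o**2)
l(S) = 2*S*(-136 + S) (l(S) = (-136 + S)*(2*S) = 2*S*(-136 + S))
(35682 + l(Q(9, 1)))*(-44927 - 30559) = (35682 + 2*(-7 + 9**2)*(-136 + (-7 + 9**2)))*(-44927 - 30559) = (35682 + 2*(-7 + 81)*(-136 + (-7 + 81)))*(-75486) = (35682 + 2*74*(-136 + 74))*(-75486) = (35682 + 2*74*(-62))*(-75486) = (35682 - 9176)*(-75486) = 26506*(-75486) = -2000831916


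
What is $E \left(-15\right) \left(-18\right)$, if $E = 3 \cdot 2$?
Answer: $1620$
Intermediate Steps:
$E = 6$
$E \left(-15\right) \left(-18\right) = 6 \left(-15\right) \left(-18\right) = \left(-90\right) \left(-18\right) = 1620$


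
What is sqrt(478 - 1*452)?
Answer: sqrt(26) ≈ 5.0990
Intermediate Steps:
sqrt(478 - 1*452) = sqrt(478 - 452) = sqrt(26)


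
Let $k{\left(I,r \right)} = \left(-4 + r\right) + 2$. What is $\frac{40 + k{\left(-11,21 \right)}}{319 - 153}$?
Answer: $\frac{59}{166} \approx 0.35542$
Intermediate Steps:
$k{\left(I,r \right)} = -2 + r$
$\frac{40 + k{\left(-11,21 \right)}}{319 - 153} = \frac{40 + \left(-2 + 21\right)}{319 - 153} = \frac{40 + 19}{166} = 59 \cdot \frac{1}{166} = \frac{59}{166}$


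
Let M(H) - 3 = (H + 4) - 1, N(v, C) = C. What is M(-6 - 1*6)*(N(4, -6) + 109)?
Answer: -618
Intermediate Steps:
M(H) = 6 + H (M(H) = 3 + ((H + 4) - 1) = 3 + ((4 + H) - 1) = 3 + (3 + H) = 6 + H)
M(-6 - 1*6)*(N(4, -6) + 109) = (6 + (-6 - 1*6))*(-6 + 109) = (6 + (-6 - 6))*103 = (6 - 12)*103 = -6*103 = -618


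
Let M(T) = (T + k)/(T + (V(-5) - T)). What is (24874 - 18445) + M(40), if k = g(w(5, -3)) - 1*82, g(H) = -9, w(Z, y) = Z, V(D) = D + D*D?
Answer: 128529/20 ≈ 6426.5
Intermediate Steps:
V(D) = D + D²
k = -91 (k = -9 - 1*82 = -9 - 82 = -91)
M(T) = -91/20 + T/20 (M(T) = (T - 91)/(T + (-5*(1 - 5) - T)) = (-91 + T)/(T + (-5*(-4) - T)) = (-91 + T)/(T + (20 - T)) = (-91 + T)/20 = (-91 + T)*(1/20) = -91/20 + T/20)
(24874 - 18445) + M(40) = (24874 - 18445) + (-91/20 + (1/20)*40) = 6429 + (-91/20 + 2) = 6429 - 51/20 = 128529/20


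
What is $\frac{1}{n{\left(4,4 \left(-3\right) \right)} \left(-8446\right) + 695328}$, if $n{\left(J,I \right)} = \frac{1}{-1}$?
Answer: $\frac{1}{703774} \approx 1.4209 \cdot 10^{-6}$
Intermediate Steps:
$n{\left(J,I \right)} = -1$
$\frac{1}{n{\left(4,4 \left(-3\right) \right)} \left(-8446\right) + 695328} = \frac{1}{\left(-1\right) \left(-8446\right) + 695328} = \frac{1}{8446 + 695328} = \frac{1}{703774}$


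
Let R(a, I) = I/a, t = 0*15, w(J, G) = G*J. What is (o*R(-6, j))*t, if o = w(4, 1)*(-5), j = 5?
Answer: 0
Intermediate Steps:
t = 0
o = -20 (o = (1*4)*(-5) = 4*(-5) = -20)
(o*R(-6, j))*t = -100/(-6)*0 = -100*(-1)/6*0 = -20*(-⅚)*0 = (50/3)*0 = 0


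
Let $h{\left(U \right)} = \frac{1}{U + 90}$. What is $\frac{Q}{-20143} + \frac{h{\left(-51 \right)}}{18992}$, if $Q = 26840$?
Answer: $- \frac{19880045777}{14919678384} \approx -1.3325$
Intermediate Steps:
$h{\left(U \right)} = \frac{1}{90 + U}$
$\frac{Q}{-20143} + \frac{h{\left(-51 \right)}}{18992} = \frac{26840}{-20143} + \frac{1}{\left(90 - 51\right) 18992} = 26840 \left(- \frac{1}{20143}\right) + \frac{1}{39} \cdot \frac{1}{18992} = - \frac{26840}{20143} + \frac{1}{39} \cdot \frac{1}{18992} = - \frac{26840}{20143} + \frac{1}{740688} = - \frac{19880045777}{14919678384}$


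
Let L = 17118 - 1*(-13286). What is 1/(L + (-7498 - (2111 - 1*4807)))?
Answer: 1/25602 ≈ 3.9059e-5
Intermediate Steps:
L = 30404 (L = 17118 + 13286 = 30404)
1/(L + (-7498 - (2111 - 1*4807))) = 1/(30404 + (-7498 - (2111 - 1*4807))) = 1/(30404 + (-7498 - (2111 - 4807))) = 1/(30404 + (-7498 - 1*(-2696))) = 1/(30404 + (-7498 + 2696)) = 1/(30404 - 4802) = 1/25602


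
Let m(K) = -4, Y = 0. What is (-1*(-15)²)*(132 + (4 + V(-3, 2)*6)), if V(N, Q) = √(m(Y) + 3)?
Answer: -30600 - 1350*I ≈ -30600.0 - 1350.0*I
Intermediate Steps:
V(N, Q) = I (V(N, Q) = √(-4 + 3) = √(-1) = I)
(-1*(-15)²)*(132 + (4 + V(-3, 2)*6)) = (-1*(-15)²)*(132 + (4 + I*6)) = (-1*225)*(132 + (4 + 6*I)) = -225*(136 + 6*I) = -30600 - 1350*I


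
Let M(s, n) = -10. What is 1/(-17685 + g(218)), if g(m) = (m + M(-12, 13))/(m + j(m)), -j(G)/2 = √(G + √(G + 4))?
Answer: -1/(17685 - 208/(218 - 2*√(218 + √222))) ≈ -5.6549e-5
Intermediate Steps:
j(G) = -2*√(G + √(4 + G)) (j(G) = -2*√(G + √(G + 4)) = -2*√(G + √(4 + G)))
g(m) = (-10 + m)/(m - 2*√(m + √(4 + m))) (g(m) = (m - 10)/(m - 2*√(m + √(4 + m))) = (-10 + m)/(m - 2*√(m + √(4 + m))))
1/(-17685 + g(218)) = 1/(-17685 + (-10 + 218)/(218 - 2*√(218 + √(4 + 218)))) = 1/(-17685 + 208/(218 - 2*√(218 + √222)))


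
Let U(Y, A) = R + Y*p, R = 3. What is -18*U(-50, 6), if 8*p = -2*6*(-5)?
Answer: 6696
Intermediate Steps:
p = 15/2 (p = (-2*6*(-5))/8 = (-12*(-5))/8 = (⅛)*60 = 15/2 ≈ 7.5000)
U(Y, A) = 3 + 15*Y/2 (U(Y, A) = 3 + Y*(15/2) = 3 + 15*Y/2)
-18*U(-50, 6) = -18*(3 + (15/2)*(-50)) = -18*(3 - 375) = -18*(-372) = 6696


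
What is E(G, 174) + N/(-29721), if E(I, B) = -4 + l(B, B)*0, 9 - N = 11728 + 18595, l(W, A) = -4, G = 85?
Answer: -88570/29721 ≈ -2.9800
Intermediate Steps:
N = -30314 (N = 9 - (11728 + 18595) = 9 - 1*30323 = 9 - 30323 = -30314)
E(I, B) = -4 (E(I, B) = -4 - 4*0 = -4 + 0 = -4)
E(G, 174) + N/(-29721) = -4 - 30314/(-29721) = -4 - 30314*(-1/29721) = -4 + 30314/29721 = -88570/29721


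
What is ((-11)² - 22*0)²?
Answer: 14641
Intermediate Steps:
((-11)² - 22*0)² = (121 + 0)² = 121² = 14641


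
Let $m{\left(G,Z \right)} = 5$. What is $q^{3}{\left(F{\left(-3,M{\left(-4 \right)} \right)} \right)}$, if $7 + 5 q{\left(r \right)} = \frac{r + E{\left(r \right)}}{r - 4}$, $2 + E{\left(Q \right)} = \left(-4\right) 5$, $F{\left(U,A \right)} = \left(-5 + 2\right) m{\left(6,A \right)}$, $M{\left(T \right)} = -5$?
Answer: $- \frac{884736}{857375} \approx -1.0319$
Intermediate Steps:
$F{\left(U,A \right)} = -15$ ($F{\left(U,A \right)} = \left(-5 + 2\right) 5 = \left(-3\right) 5 = -15$)
$E{\left(Q \right)} = -22$ ($E{\left(Q \right)} = -2 - 20 = -22$)
$q{\left(r \right)} = - \frac{7}{5} + \frac{-22 + r}{5 \left(-4 + r\right)}$ ($q{\left(r \right)} = - \frac{7}{5} + \frac{\left(r - 22\right) \frac{1}{r - 4}}{5} = - \frac{7}{5} + \frac{\left(-22 + r\right) \frac{1}{-4 + r}}{5} = - \frac{7}{5} + \frac{\frac{1}{-4 + r} \left(-22 + r\right)}{5} = - \frac{7}{5} + \frac{-22 + r}{5 \left(-4 + r\right)}$)
$q^{3}{\left(F{\left(-3,M{\left(-4 \right)} \right)} \right)} = \left(\frac{6 \left(1 - -15\right)}{5 \left(-4 - 15\right)}\right)^{3} = \left(\frac{6 \left(1 + 15\right)}{5 \left(-19\right)}\right)^{3} = \left(\frac{6}{5} \left(- \frac{1}{19}\right) 16\right)^{3} = \left(- \frac{96}{95}\right)^{3} = - \frac{884736}{857375}$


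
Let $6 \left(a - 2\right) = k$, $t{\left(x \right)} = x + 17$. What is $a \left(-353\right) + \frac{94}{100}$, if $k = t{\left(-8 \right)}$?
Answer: $- \frac{30864}{25} \approx -1234.6$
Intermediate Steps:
$t{\left(x \right)} = 17 + x$
$k = 9$ ($k = 17 - 8 = 9$)
$a = \frac{7}{2}$ ($a = 2 + \frac{1}{6} \cdot 9 = 2 + \frac{3}{2} = \frac{7}{2} \approx 3.5$)
$a \left(-353\right) + \frac{94}{100} = \frac{7}{2} \left(-353\right) + \frac{94}{100} = - \frac{2471}{2} + 94 \cdot \frac{1}{100} = - \frac{2471}{2} + \frac{47}{50} = - \frac{30864}{25}$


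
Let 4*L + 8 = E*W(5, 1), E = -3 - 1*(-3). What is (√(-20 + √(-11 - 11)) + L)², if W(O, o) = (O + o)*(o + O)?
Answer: (2 - √(-20 + I*√22))² ≈ -18.084 - 13.319*I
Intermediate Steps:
E = 0 (E = -3 + 3 = 0)
W(O, o) = (O + o)² (W(O, o) = (O + o)*(O + o) = (O + o)²)
L = -2 (L = -2 + (0*(5 + 1)²)/4 = -2 + (0*6²)/4 = -2 + (0*36)/4 = -2 + (¼)*0 = -2 + 0 = -2)
(√(-20 + √(-11 - 11)) + L)² = (√(-20 + √(-11 - 11)) - 2)² = (√(-20 + √(-22)) - 2)² = (√(-20 + I*√22) - 2)² = (-2 + √(-20 + I*√22))²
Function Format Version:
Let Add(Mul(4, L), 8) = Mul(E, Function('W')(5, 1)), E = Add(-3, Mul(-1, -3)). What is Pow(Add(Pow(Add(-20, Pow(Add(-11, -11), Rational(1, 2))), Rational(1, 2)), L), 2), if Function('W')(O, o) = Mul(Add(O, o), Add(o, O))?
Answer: Pow(Add(2, Mul(-1, Pow(Add(-20, Mul(I, Pow(22, Rational(1, 2)))), Rational(1, 2)))), 2) ≈ Add(-18.084, Mul(-13.319, I))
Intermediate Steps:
E = 0 (E = Add(-3, 3) = 0)
Function('W')(O, o) = Pow(Add(O, o), 2) (Function('W')(O, o) = Mul(Add(O, o), Add(O, o)) = Pow(Add(O, o), 2))
L = -2 (L = Add(-2, Mul(Rational(1, 4), Mul(0, Pow(Add(5, 1), 2)))) = Add(-2, Mul(Rational(1, 4), Mul(0, Pow(6, 2)))) = Add(-2, Mul(Rational(1, 4), Mul(0, 36))) = Add(-2, Mul(Rational(1, 4), 0)) = Add(-2, 0) = -2)
Pow(Add(Pow(Add(-20, Pow(Add(-11, -11), Rational(1, 2))), Rational(1, 2)), L), 2) = Pow(Add(Pow(Add(-20, Pow(Add(-11, -11), Rational(1, 2))), Rational(1, 2)), -2), 2) = Pow(Add(Pow(Add(-20, Pow(-22, Rational(1, 2))), Rational(1, 2)), -2), 2) = Pow(Add(Pow(Add(-20, Mul(I, Pow(22, Rational(1, 2)))), Rational(1, 2)), -2), 2) = Pow(Add(-2, Pow(Add(-20, Mul(I, Pow(22, Rational(1, 2)))), Rational(1, 2))), 2)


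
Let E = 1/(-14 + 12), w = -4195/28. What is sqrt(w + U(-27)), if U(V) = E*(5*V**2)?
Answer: 235*I*sqrt(7)/14 ≈ 44.411*I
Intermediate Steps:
w = -4195/28 (w = -4195*1/28 = -4195/28 ≈ -149.82)
E = -1/2 (E = 1/(-2) = -1/2 ≈ -0.50000)
U(V) = -5*V**2/2
sqrt(w + U(-27)) = sqrt(-4195/28 - 5/2*(-27)**2) = sqrt(-4195/28 - 5/2*729) = sqrt(-4195/28 - 3645/2) = sqrt(-55225/28) = 235*I*sqrt(7)/14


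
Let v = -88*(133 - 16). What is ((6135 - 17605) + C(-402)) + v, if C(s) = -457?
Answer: -22223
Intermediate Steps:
v = -10296 (v = -88*117 = -10296)
((6135 - 17605) + C(-402)) + v = ((6135 - 17605) - 457) - 10296 = (-11470 - 457) - 10296 = -11927 - 10296 = -22223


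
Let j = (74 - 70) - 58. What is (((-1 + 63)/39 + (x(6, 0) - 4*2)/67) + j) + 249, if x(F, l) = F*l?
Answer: 513377/2613 ≈ 196.47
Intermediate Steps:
j = -54 (j = 4 - 58 = -54)
(((-1 + 63)/39 + (x(6, 0) - 4*2)/67) + j) + 249 = (((-1 + 63)/39 + (6*0 - 4*2)/67) - 54) + 249 = ((62*(1/39) + (0 - 8)*(1/67)) - 54) + 249 = ((62/39 - 8*1/67) - 54) + 249 = ((62/39 - 8/67) - 54) + 249 = (3842/2613 - 54) + 249 = -137260/2613 + 249 = 513377/2613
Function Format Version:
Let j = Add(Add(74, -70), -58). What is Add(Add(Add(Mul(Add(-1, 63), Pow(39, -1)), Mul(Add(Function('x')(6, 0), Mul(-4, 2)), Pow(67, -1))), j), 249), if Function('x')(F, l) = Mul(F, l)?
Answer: Rational(513377, 2613) ≈ 196.47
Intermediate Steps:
j = -54 (j = Add(4, -58) = -54)
Add(Add(Add(Mul(Add(-1, 63), Pow(39, -1)), Mul(Add(Function('x')(6, 0), Mul(-4, 2)), Pow(67, -1))), j), 249) = Add(Add(Add(Mul(Add(-1, 63), Pow(39, -1)), Mul(Add(Mul(6, 0), Mul(-4, 2)), Pow(67, -1))), -54), 249) = Add(Add(Add(Mul(62, Rational(1, 39)), Mul(Add(0, -8), Rational(1, 67))), -54), 249) = Add(Add(Add(Rational(62, 39), Mul(-8, Rational(1, 67))), -54), 249) = Add(Add(Add(Rational(62, 39), Rational(-8, 67)), -54), 249) = Add(Add(Rational(3842, 2613), -54), 249) = Add(Rational(-137260, 2613), 249) = Rational(513377, 2613)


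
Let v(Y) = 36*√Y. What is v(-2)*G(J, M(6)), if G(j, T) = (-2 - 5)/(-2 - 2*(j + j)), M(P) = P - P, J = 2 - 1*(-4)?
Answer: 126*I*√2/13 ≈ 13.707*I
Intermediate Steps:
J = 6 (J = 2 + 4 = 6)
M(P) = 0
G(j, T) = -7/(-2 - 4*j)
v(-2)*G(J, M(6)) = (36*√(-2))*(7/(2*(1 + 2*6))) = (36*(I*√2))*(7/(2*(1 + 12))) = (36*I*√2)*((7/2)/13) = (36*I*√2)*((7/2)*(1/13)) = (36*I*√2)*(7/26) = 126*I*√2/13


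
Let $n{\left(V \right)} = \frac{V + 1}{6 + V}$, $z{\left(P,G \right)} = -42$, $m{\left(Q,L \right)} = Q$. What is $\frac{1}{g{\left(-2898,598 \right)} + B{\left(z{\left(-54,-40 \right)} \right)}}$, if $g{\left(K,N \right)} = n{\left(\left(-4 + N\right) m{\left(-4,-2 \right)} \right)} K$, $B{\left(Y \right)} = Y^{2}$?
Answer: $- \frac{79}{90069} \approx -0.00087711$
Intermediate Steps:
$n{\left(V \right)} = \frac{1 + V}{6 + V}$
$g{\left(K,N \right)} = \frac{K \left(17 - 4 N\right)}{22 - 4 N}$ ($g{\left(K,N \right)} = \frac{1 + \left(-4 + N\right) \left(-4\right)}{6 + \left(-4 + N\right) \left(-4\right)} K = \frac{1 - \left(-16 + 4 N\right)}{6 - \left(-16 + 4 N\right)} K = \frac{17 - 4 N}{22 - 4 N} K = \frac{K \left(17 - 4 N\right)}{22 - 4 N}$)
$\frac{1}{g{\left(-2898,598 \right)} + B{\left(z{\left(-54,-40 \right)} \right)}} = \frac{1}{\frac{1}{2} \left(-2898\right) \frac{1}{11 - 1196} \left(17 - 2392\right) + \left(-42\right)^{2}} = \frac{1}{\frac{1}{2} \left(-2898\right) \frac{1}{11 - 1196} \left(17 - 2392\right) + 1764} = \frac{1}{\frac{1}{2} \left(-2898\right) \frac{1}{-1185} \left(-2375\right) + 1764} = \frac{1}{\frac{1}{2} \left(-2898\right) \left(- \frac{1}{1185}\right) \left(-2375\right) + 1764} = \frac{1}{- \frac{229425}{79} + 1764} = \frac{1}{- \frac{90069}{79}} = - \frac{79}{90069}$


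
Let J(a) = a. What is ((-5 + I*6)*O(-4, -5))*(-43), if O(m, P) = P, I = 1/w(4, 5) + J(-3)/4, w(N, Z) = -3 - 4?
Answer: -31175/14 ≈ -2226.8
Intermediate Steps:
w(N, Z) = -7
I = -25/28 (I = 1/(-7) - 3/4 = 1*(-⅐) - 3*¼ = -⅐ - ¾ = -25/28 ≈ -0.89286)
((-5 + I*6)*O(-4, -5))*(-43) = ((-5 - 25/28*6)*(-5))*(-43) = ((-5 - 75/14)*(-5))*(-43) = -145/14*(-5)*(-43) = (725/14)*(-43) = -31175/14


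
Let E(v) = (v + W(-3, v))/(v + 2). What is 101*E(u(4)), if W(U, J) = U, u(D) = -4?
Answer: 707/2 ≈ 353.50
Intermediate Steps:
E(v) = (-3 + v)/(2 + v) (E(v) = (v - 3)/(v + 2) = (-3 + v)/(2 + v))
101*E(u(4)) = 101*((-3 - 4)/(2 - 4)) = 101*(-7/(-2)) = 101*(-½*(-7)) = 101*(7/2) = 707/2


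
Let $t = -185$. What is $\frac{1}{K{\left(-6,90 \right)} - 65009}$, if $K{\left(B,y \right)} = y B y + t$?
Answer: $- \frac{1}{113794} \approx -8.7878 \cdot 10^{-6}$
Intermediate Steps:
$K{\left(B,y \right)} = -185 + B y^{2}$ ($K{\left(B,y \right)} = y B y - 185 = B y y - 185 = B y^{2} - 185 = -185 + B y^{2}$)
$\frac{1}{K{\left(-6,90 \right)} - 65009} = \frac{1}{\left(-185 - 6 \cdot 90^{2}\right) - 65009} = \frac{1}{\left(-185 - 48600\right) - 65009} = \frac{1}{-48785 - 65009} = \frac{1}{-113794} = - \frac{1}{113794}$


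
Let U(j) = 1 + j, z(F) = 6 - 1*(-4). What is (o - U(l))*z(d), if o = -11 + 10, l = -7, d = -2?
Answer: 50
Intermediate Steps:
z(F) = 10 (z(F) = 6 + 4 = 10)
o = -1
(o - U(l))*z(d) = (-1 - (1 - 7))*10 = (-1 - 1*(-6))*10 = (-1 + 6)*10 = 5*10 = 50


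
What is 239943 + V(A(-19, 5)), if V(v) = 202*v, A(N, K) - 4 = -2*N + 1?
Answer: 248629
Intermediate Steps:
A(N, K) = 5 - 2*N (A(N, K) = 4 + (-2*N + 1) = 4 + (1 - 2*N) = 5 - 2*N)
239943 + V(A(-19, 5)) = 239943 + 202*(5 - 2*(-19)) = 239943 + 202*(5 + 38) = 239943 + 202*43 = 239943 + 8686 = 248629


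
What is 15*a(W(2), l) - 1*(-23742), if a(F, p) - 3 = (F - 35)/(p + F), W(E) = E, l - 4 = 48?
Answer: 142667/6 ≈ 23778.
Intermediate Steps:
l = 52 (l = 4 + 48 = 52)
a(F, p) = 3 + (-35 + F)/(F + p) (a(F, p) = 3 + (F - 35)/(p + F) = 3 + (-35 + F)/(F + p))
15*a(W(2), l) - 1*(-23742) = 15*((-35 + 3*52 + 4*2)/(2 + 52)) - 1*(-23742) = 15*((-35 + 156 + 8)/54) + 23742 = 15*((1/54)*129) + 23742 = 15*(43/18) + 23742 = 215/6 + 23742 = 142667/6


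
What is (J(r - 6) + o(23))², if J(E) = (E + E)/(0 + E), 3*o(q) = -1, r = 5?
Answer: 25/9 ≈ 2.7778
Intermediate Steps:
o(q) = -⅓ (o(q) = (⅓)*(-1) = -⅓)
J(E) = 2 (J(E) = (2*E)/E = 2)
(J(r - 6) + o(23))² = (2 - ⅓)² = (5/3)² = 25/9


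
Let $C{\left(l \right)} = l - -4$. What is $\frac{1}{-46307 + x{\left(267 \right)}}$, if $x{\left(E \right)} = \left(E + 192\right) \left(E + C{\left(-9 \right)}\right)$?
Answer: $\frac{1}{73951} \approx 1.3522 \cdot 10^{-5}$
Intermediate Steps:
$C{\left(l \right)} = 4 + l$ ($C{\left(l \right)} = l + 4 = 4 + l$)
$x{\left(E \right)} = \left(-5 + E\right) \left(192 + E\right)$ ($x{\left(E \right)} = \left(E + 192\right) \left(E + \left(4 - 9\right)\right) = \left(192 + E\right) \left(E - 5\right) = \left(192 + E\right) \left(-5 + E\right) = \left(-5 + E\right) \left(192 + E\right)$)
$\frac{1}{-46307 + x{\left(267 \right)}} = \frac{1}{-46307 + \left(-960 + 267^{2} + 187 \cdot 267\right)} = \frac{1}{-46307 + \left(-960 + 71289 + 49929\right)} = \frac{1}{-46307 + 120258} = \frac{1}{73951}$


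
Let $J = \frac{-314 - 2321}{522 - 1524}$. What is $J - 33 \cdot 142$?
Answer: $- \frac{4692737}{1002} \approx -4683.4$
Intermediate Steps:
$J = \frac{2635}{1002}$ ($J = - \frac{2635}{-1002} = \left(-2635\right) \left(- \frac{1}{1002}\right) = \frac{2635}{1002} \approx 2.6297$)
$J - 33 \cdot 142 = \frac{2635}{1002} - 33 \cdot 142 = \frac{2635}{1002} - 4686 = - \frac{4692737}{1002}$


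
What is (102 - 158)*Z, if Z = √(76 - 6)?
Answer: -56*√70 ≈ -468.53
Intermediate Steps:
Z = √70 ≈ 8.3666
(102 - 158)*Z = (102 - 158)*√70 = -56*√70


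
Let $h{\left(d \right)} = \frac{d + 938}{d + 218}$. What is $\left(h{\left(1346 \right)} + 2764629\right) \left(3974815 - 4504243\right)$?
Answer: $- \frac{572296055168280}{391} \approx -1.4637 \cdot 10^{12}$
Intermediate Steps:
$h{\left(d \right)} = \frac{938 + d}{218 + d}$
$\left(h{\left(1346 \right)} + 2764629\right) \left(3974815 - 4504243\right) = \left(\frac{938 + 1346}{218 + 1346} + 2764629\right) \left(3974815 - 4504243\right) = \left(\frac{1}{1564} \cdot 2284 + 2764629\right) \left(-529428\right) = \left(\frac{571}{391} + 2764629\right) \left(-529428\right) = \frac{1080970510}{391} \left(-529428\right) = - \frac{572296055168280}{391}$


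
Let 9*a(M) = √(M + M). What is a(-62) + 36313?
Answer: 36313 + 2*I*√31/9 ≈ 36313.0 + 1.2373*I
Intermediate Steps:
a(M) = √2*√M/9 (a(M) = √(M + M)/9 = √(2*M)/9 = (√2*√M)/9 = √2*√M/9)
a(-62) + 36313 = √2*√(-62)/9 + 36313 = √2*(I*√62)/9 + 36313 = 2*I*√31/9 + 36313 = 36313 + 2*I*√31/9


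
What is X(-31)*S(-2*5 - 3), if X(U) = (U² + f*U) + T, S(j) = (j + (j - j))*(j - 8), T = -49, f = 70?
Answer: -343434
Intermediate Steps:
S(j) = j*(-8 + j) (S(j) = (j + 0)*(-8 + j) = j*(-8 + j))
X(U) = -49 + U² + 70*U (X(U) = (U² + 70*U) - 49 = -49 + U² + 70*U)
X(-31)*S(-2*5 - 3) = (-49 + (-31)² + 70*(-31))*((-2*5 - 3)*(-8 + (-2*5 - 3))) = (-49 + 961 - 2170)*((-10 - 3)*(-8 + (-10 - 3))) = -(-16354)*(-8 - 13) = -(-16354)*(-21) = -1258*273 = -343434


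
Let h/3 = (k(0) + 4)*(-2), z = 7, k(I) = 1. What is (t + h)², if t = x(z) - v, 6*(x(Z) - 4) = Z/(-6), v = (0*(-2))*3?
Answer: 889249/1296 ≈ 686.15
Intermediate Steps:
v = 0 (v = 0*3 = 0)
x(Z) = 4 - Z/36 (x(Z) = 4 + (Z/(-6))/6 = 4 + (Z*(-⅙))/6 = 4 + (-Z/6)/6 = 4 - Z/36)
t = 137/36 (t = (4 - 1/36*7) - 1*0 = (4 - 7/36) + 0 = 137/36 + 0 = 137/36 ≈ 3.8056)
h = -30 (h = 3*((1 + 4)*(-2)) = 3*(5*(-2)) = 3*(-10) = -30)
(t + h)² = (137/36 - 30)² = (-943/36)² = 889249/1296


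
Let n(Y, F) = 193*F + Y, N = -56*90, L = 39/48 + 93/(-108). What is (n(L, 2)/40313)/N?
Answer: -55577/29257562880 ≈ -1.8996e-6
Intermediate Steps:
L = -7/144 (L = 39*(1/48) + 93*(-1/108) = 13/16 - 31/36 = -7/144 ≈ -0.048611)
N = -5040
n(Y, F) = Y + 193*F
(n(L, 2)/40313)/N = ((-7/144 + 193*2)/40313)/(-5040) = ((-7/144 + 386)*(1/40313))*(-1/5040) = ((55577/144)*(1/40313))*(-1/5040) = (55577/5805072)*(-1/5040) = -55577/29257562880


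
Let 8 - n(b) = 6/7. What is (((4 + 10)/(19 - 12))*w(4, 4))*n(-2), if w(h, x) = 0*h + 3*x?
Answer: 1200/7 ≈ 171.43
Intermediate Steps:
n(b) = 50/7 (n(b) = 8 - 6/7 = 50/7)
w(h, x) = 3*x (w(h, x) = 0 + 3*x = 3*x)
(((4 + 10)/(19 - 12))*w(4, 4))*n(-2) = (((4 + 10)/(19 - 12))*(3*4))*(50/7) = ((14/7)*12)*(50/7) = ((14*(⅐))*12)*(50/7) = (2*12)*(50/7) = 24*(50/7) = 1200/7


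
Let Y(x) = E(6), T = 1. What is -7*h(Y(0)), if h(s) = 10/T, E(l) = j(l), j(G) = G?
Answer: -70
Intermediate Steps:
E(l) = l
Y(x) = 6
h(s) = 10 (h(s) = 10/1 = 10*1 = 10)
-7*h(Y(0)) = -7*10 = -70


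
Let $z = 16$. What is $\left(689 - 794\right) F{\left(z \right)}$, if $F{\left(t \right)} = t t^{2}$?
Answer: $-430080$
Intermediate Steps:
$F{\left(t \right)} = t^{3}$
$\left(689 - 794\right) F{\left(z \right)} = \left(689 - 794\right) 16^{3} = \left(689 - 794\right) 4096 = \left(-105\right) 4096 = -430080$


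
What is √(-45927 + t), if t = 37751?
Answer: 4*I*√511 ≈ 90.421*I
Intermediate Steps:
√(-45927 + t) = √(-45927 + 37751) = √(-8176) = 4*I*√511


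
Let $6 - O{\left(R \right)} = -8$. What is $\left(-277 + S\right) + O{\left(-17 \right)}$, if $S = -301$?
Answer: $-564$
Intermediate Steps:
$O{\left(R \right)} = 14$ ($O{\left(R \right)} = 6 - -8 = 6 + 8 = 14$)
$\left(-277 + S\right) + O{\left(-17 \right)} = \left(-277 - 301\right) + 14 = -578 + 14 = -564$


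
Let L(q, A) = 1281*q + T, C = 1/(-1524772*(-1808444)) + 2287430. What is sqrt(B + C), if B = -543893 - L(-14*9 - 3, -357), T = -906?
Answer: sqrt(907534811069612813914229802311)/689366193692 ≈ 1381.9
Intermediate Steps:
C = 6307507649747566241/2757464774768 (C = -1/1524772*(-1/1808444) + 2287430 = 1/2757464774768 + 2287430 = 6307507649747566241/2757464774768 ≈ 2.2874e+6)
L(q, A) = -906 + 1281*q (L(q, A) = 1281*q - 906 = -906 + 1281*q)
B = -377738 (B = -543893 - (-906 + 1281*(-14*9 - 3)) = -543893 - (-906 + 1281*(-126 - 3)) = -543893 - (-906 + 1281*(-129)) = -543893 - (-906 - 165249) = -543893 - 1*(-166155) = -543893 + 166155 = -377738)
sqrt(B + C) = sqrt(-377738 + 6307507649747566241/2757464774768) = sqrt(5265908420656251457/2757464774768) = sqrt(907534811069612813914229802311)/689366193692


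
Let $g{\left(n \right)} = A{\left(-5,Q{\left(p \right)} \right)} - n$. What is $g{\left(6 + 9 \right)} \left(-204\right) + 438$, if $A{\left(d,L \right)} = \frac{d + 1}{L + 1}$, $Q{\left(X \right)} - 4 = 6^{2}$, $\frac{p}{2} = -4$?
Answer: $\frac{144234}{41} \approx 3517.9$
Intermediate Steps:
$p = -8$ ($p = 2 \left(-4\right) = -8$)
$Q{\left(X \right)} = 40$ ($Q{\left(X \right)} = 4 + 6^{2} = 4 + 36 = 40$)
$A{\left(d,L \right)} = \frac{1 + d}{1 + L}$
$g{\left(n \right)} = - \frac{4}{41} - n$ ($g{\left(n \right)} = \frac{1 - 5}{1 + 40} - n = \frac{1}{41} \left(-4\right) - n = - \frac{4}{41} - n$)
$g{\left(6 + 9 \right)} \left(-204\right) + 438 = \left(- \frac{4}{41} - \left(6 + 9\right)\right) \left(-204\right) + 438 = \left(- \frac{4}{41} - 15\right) \left(-204\right) + 438 = \left(- \frac{619}{41}\right) \left(-204\right) + 438 = \frac{126276}{41} + 438 = \frac{144234}{41}$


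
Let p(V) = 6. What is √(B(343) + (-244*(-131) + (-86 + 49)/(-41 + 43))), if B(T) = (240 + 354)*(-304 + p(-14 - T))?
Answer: 3*I*√64474/2 ≈ 380.88*I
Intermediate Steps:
B(T) = -177012 (B(T) = (240 + 354)*(-304 + 6) = 594*(-298) = -177012)
√(B(343) + (-244*(-131) + (-86 + 49)/(-41 + 43))) = √(-177012 + (-244*(-131) + (-86 + 49)/(-41 + 43))) = √(-177012 + (31964 - 37/2)) = √(-177012 + 63891/2) = √(-290133/2) = 3*I*√64474/2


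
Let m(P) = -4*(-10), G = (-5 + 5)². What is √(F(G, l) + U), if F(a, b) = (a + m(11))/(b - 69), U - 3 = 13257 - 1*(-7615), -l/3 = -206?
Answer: √699085315/183 ≈ 144.48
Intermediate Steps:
G = 0 (G = 0² = 0)
l = 618 (l = -3*(-206) = 618)
m(P) = 40
U = 20875 (U = 3 + (13257 - 1*(-7615)) = 3 + (13257 + 7615) = 3 + 20872 = 20875)
F(a, b) = (40 + a)/(-69 + b) (F(a, b) = (a + 40)/(b - 69) = (40 + a)/(-69 + b))
√(F(G, l) + U) = √((40 + 0)/(-69 + 618) + 20875) = √(40/549 + 20875) = √(11460415/549) = √699085315/183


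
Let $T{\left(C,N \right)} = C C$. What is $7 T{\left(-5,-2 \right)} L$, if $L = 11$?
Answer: $1925$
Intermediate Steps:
$T{\left(C,N \right)} = C^{2}$
$7 T{\left(-5,-2 \right)} L = 7 \left(-5\right)^{2} \cdot 11 = 7 \cdot 25 \cdot 11 = 175 \cdot 11 = 1925$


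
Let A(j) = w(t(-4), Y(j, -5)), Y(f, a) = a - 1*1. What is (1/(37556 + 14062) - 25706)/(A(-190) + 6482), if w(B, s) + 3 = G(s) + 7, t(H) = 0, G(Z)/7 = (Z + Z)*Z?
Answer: -1326892307/360809820 ≈ -3.6775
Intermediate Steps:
Y(f, a) = -1 + a (Y(f, a) = a - 1 = -1 + a)
G(Z) = 14*Z² (G(Z) = 7*((Z + Z)*Z) = 7*((2*Z)*Z) = 7*(2*Z²) = 14*Z²)
w(B, s) = 4 + 14*s² (w(B, s) = -3 + (14*s² + 7) = -3 + (7 + 14*s²) = 4 + 14*s²)
A(j) = 508 (A(j) = 4 + 14*(-1 - 5)² = 4 + 14*(-6)² = 4 + 14*36 = 4 + 504 = 508)
(1/(37556 + 14062) - 25706)/(A(-190) + 6482) = (1/(37556 + 14062) - 25706)/(508 + 6482) = (1/51618 - 25706)/6990 = (1/51618 - 25706)*(1/6990) = -1326892307/51618*1/6990 = -1326892307/360809820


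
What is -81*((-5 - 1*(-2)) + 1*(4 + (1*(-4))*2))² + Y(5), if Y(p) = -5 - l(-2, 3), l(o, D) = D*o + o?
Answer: -3966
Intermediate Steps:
l(o, D) = o + D*o
Y(p) = 3 (Y(p) = -5 - (-2)*(1 + 3) = -5 - (-2)*4 = -5 - 1*(-8) = -5 + 8 = 3)
-81*((-5 - 1*(-2)) + 1*(4 + (1*(-4))*2))² + Y(5) = -81*((-5 - 1*(-2)) + 1*(4 + (1*(-4))*2))² + 3 = -81*((-5 + 2) + 1*(4 - 4*2))² + 3 = -81*(-3 + 1*(4 - 8))² + 3 = -81*(-3 + 1*(-4))² + 3 = -81*(-3 - 4)² + 3 = -81*(-7)² + 3 = -81*49 + 3 = -3969 + 3 = -3966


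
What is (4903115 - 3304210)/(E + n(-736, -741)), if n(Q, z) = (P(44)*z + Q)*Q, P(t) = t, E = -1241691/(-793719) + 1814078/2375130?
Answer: 583475225530725/8954538560177432 ≈ 0.065160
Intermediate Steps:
E = 5947216424/2554452315 (E = -1241691*(-1/793719) + 1814078*(1/2375130) = 413897/264573 + 907039/1187565 = 5947216424/2554452315 ≈ 2.3282)
n(Q, z) = Q*(Q + 44*z) (n(Q, z) = (44*z + Q)*Q = (Q + 44*z)*Q = Q*(Q + 44*z))
(4903115 - 3304210)/(E + n(-736, -741)) = (4903115 - 3304210)/(5947216424/2554452315 - 736*(-736 + 44*(-741))) = 1598905/(5947216424/2554452315 - 736*(-736 - 32604)) = 1598905/(5947216424/2554452315 - 736*(-33340)) = 1598905/(5947216424/2554452315 + 24538240) = 1598905/(62681769921242024/2554452315) = 1598905*(2554452315/62681769921242024) = 583475225530725/8954538560177432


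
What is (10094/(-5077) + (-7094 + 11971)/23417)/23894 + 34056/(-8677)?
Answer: -96745140243619889/24648862158121942 ≈ -3.9249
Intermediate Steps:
(10094/(-5077) + (-7094 + 11971)/23417)/23894 + 34056/(-8677) = (10094*(-1/5077) + 4877*(1/23417))*(1/23894) + 34056*(-1/8677) = (-10094/5077 + 4877/23417)*(1/23894) - 34056/8677 = -211610669/118888109*1/23894 - 34056/8677 = -211610669/2840712476446 - 34056/8677 = -96745140243619889/24648862158121942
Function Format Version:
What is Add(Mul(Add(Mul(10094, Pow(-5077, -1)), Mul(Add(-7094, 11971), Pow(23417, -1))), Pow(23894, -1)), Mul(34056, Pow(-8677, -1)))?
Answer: Rational(-96745140243619889, 24648862158121942) ≈ -3.9249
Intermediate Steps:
Add(Mul(Add(Mul(10094, Pow(-5077, -1)), Mul(Add(-7094, 11971), Pow(23417, -1))), Pow(23894, -1)), Mul(34056, Pow(-8677, -1))) = Add(Mul(Add(Mul(10094, Rational(-1, 5077)), Mul(4877, Rational(1, 23417))), Rational(1, 23894)), Mul(34056, Rational(-1, 8677))) = Add(Mul(Add(Rational(-10094, 5077), Rational(4877, 23417)), Rational(1, 23894)), Rational(-34056, 8677)) = Add(Mul(Rational(-211610669, 118888109), Rational(1, 23894)), Rational(-34056, 8677)) = Add(Rational(-211610669, 2840712476446), Rational(-34056, 8677)) = Rational(-96745140243619889, 24648862158121942)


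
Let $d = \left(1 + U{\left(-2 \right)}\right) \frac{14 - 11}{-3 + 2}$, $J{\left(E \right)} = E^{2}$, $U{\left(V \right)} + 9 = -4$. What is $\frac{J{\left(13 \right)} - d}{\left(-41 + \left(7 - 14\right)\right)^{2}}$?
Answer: $\frac{133}{2304} \approx 0.057726$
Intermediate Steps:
$U{\left(V \right)} = -13$ ($U{\left(V \right)} = -9 - 4 = -13$)
$d = 36$ ($d = \left(1 - 13\right) \frac{14 - 11}{-3 + 2} = - 12 \frac{3}{-1} = - 12 \cdot 3 \left(-1\right) = \left(-12\right) \left(-3\right) = 36$)
$\frac{J{\left(13 \right)} - d}{\left(-41 + \left(7 - 14\right)\right)^{2}} = \frac{13^{2} - 36}{\left(-41 + \left(7 - 14\right)\right)^{2}} = \frac{169 - 36}{\left(-41 - 7\right)^{2}} = \frac{133}{\left(-48\right)^{2}} = \frac{133}{2304}$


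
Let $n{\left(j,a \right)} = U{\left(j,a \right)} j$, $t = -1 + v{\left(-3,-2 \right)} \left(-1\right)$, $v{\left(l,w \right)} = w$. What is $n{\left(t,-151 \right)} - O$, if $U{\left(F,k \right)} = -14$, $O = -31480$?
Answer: $31466$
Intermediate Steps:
$t = 1$ ($t = -1 - -2 = -1 + 2 = 1$)
$n{\left(j,a \right)} = - 14 j$
$n{\left(t,-151 \right)} - O = \left(-14\right) 1 - -31480 = -14 + 31480 = 31466$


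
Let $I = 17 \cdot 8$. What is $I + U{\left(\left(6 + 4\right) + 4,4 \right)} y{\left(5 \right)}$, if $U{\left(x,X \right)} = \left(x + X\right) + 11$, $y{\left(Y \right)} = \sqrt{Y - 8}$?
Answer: $136 + 29 i \sqrt{3} \approx 136.0 + 50.229 i$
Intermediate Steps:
$I = 136$
$y{\left(Y \right)} = \sqrt{-8 + Y}$
$U{\left(x,X \right)} = 11 + X + x$ ($U{\left(x,X \right)} = \left(X + x\right) + 11 = 11 + X + x$)
$I + U{\left(\left(6 + 4\right) + 4,4 \right)} y{\left(5 \right)} = 136 + \left(11 + 4 + \left(\left(6 + 4\right) + 4\right)\right) \sqrt{-8 + 5} = 136 + \left(11 + 4 + \left(10 + 4\right)\right) \sqrt{-3} = 136 + \left(11 + 4 + 14\right) i \sqrt{3} = 136 + 29 i \sqrt{3}$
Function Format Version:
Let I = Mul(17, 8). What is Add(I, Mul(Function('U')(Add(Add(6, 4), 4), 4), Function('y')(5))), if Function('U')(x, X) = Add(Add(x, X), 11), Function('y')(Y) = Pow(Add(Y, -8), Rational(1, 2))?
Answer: Add(136, Mul(29, I, Pow(3, Rational(1, 2)))) ≈ Add(136.00, Mul(50.229, I))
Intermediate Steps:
I = 136
Function('y')(Y) = Pow(Add(-8, Y), Rational(1, 2))
Function('U')(x, X) = Add(11, X, x) (Function('U')(x, X) = Add(Add(X, x), 11) = Add(11, X, x))
Add(I, Mul(Function('U')(Add(Add(6, 4), 4), 4), Function('y')(5))) = Add(136, Mul(Add(11, 4, Add(Add(6, 4), 4)), Pow(Add(-8, 5), Rational(1, 2)))) = Add(136, Mul(Add(11, 4, Add(10, 4)), Pow(-3, Rational(1, 2)))) = Add(136, Mul(Add(11, 4, 14), Mul(I, Pow(3, Rational(1, 2))))) = Add(136, Mul(29, Mul(I, Pow(3, Rational(1, 2))))) = Add(136, Mul(29, I, Pow(3, Rational(1, 2))))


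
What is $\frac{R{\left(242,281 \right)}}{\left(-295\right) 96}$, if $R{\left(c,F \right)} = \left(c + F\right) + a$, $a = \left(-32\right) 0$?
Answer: $- \frac{523}{28320} \approx -0.018468$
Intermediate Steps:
$a = 0$
$R{\left(c,F \right)} = F + c$ ($R{\left(c,F \right)} = \left(c + F\right) + 0 = \left(F + c\right) + 0 = F + c$)
$\frac{R{\left(242,281 \right)}}{\left(-295\right) 96} = \frac{281 + 242}{\left(-295\right) 96} = \frac{523}{-28320} = 523 \left(- \frac{1}{28320}\right) = - \frac{523}{28320}$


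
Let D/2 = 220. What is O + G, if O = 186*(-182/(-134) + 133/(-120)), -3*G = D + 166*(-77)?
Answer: 5575039/1340 ≈ 4160.5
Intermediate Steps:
D = 440 (D = 2*220 = 440)
G = 4114 (G = -(440 + 166*(-77))/3 = -(440 - 12782)/3 = -⅓*(-12342) = 4114)
O = 62279/1340 (O = 186*(-182*(-1/134) + 133*(-1/120)) = 186*(91/67 - 133/120) = 186*(2009/8040) = 62279/1340 ≈ 46.477)
O + G = 62279/1340 + 4114 = 5575039/1340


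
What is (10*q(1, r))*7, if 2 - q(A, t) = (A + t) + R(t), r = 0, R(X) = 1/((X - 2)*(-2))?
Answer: 105/2 ≈ 52.500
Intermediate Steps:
R(X) = 1/(4 - 2*X) (R(X) = 1/((-2 + X)*(-2)) = 1/(4 - 2*X))
q(A, t) = 2 + 1/(-4 + 2*t) - A - t (q(A, t) = 2 - ((A + t) - 1/(-4 + 2*t)) = 2 - (A + t - 1/(-4 + 2*t)) = 2 + (1/(-4 + 2*t) - A - t) = 2 + 1/(-4 + 2*t) - A - t)
(10*q(1, r))*7 = (10*((1/2 + (-2 + 0)*(2 - 1*1 - 1*0))/(-2 + 0)))*7 = (10*((1/2 - 2*(2 - 1 + 0))/(-2)))*7 = (10*(-(1/2 - 2*1)/2))*7 = (10*(-(1/2 - 2)/2))*7 = (10*(-1/2*(-3/2)))*7 = (10*(3/4))*7 = (15/2)*7 = 105/2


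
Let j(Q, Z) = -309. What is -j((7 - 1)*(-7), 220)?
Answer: 309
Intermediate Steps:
-j((7 - 1)*(-7), 220) = -1*(-309) = 309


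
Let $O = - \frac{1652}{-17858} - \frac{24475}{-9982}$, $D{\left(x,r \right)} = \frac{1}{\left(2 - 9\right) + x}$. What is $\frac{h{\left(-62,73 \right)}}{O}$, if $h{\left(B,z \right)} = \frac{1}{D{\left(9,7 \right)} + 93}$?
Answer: $\frac{178258556}{42408310109} \approx 0.0042034$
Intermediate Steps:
$D{\left(x,r \right)} = \frac{1}{-7 + x}$ ($D{\left(x,r \right)} = \frac{1}{\left(2 - 9\right) + x} = \frac{1}{-7 + x}$)
$O = \frac{226782407}{89129278}$ ($O = \left(-1652\right) \left(- \frac{1}{17858}\right) - - \frac{24475}{9982} = \frac{826}{8929} + \frac{24475}{9982} = \frac{226782407}{89129278} \approx 2.5444$)
$h{\left(B,z \right)} = \frac{2}{187}$ ($h{\left(B,z \right)} = \frac{1}{\frac{1}{-7 + 9} + 93} = \frac{1}{\frac{1}{2} + 93} = \frac{1}{\frac{187}{2}} = \frac{2}{187}$)
$\frac{h{\left(-62,73 \right)}}{O} = \frac{2}{187 \cdot \frac{226782407}{89129278}} = \frac{2}{187} \cdot \frac{89129278}{226782407} = \frac{178258556}{42408310109}$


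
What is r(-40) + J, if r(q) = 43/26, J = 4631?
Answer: 120449/26 ≈ 4632.7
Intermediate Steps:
r(q) = 43/26 (r(q) = 43*(1/26) = 43/26)
r(-40) + J = 43/26 + 4631 = 120449/26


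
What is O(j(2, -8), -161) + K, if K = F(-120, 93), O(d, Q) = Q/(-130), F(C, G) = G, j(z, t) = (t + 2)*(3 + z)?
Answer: 12251/130 ≈ 94.238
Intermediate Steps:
j(z, t) = (2 + t)*(3 + z)
O(d, Q) = -Q/130 (O(d, Q) = Q*(-1/130) = -Q/130)
K = 93
O(j(2, -8), -161) + K = -1/130*(-161) + 93 = 161/130 + 93 = 12251/130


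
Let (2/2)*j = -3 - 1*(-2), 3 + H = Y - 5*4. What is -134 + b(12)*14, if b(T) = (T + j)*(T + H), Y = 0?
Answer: -1828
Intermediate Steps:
H = -23 (H = -3 + (0 - 5*4) = -3 + (0 - 20) = -3 - 20 = -23)
j = -1 (j = -3 - 1*(-2) = -3 + 2 = -1)
b(T) = (-1 + T)*(-23 + T) (b(T) = (T - 1)*(T - 23) = (-1 + T)*(-23 + T))
-134 + b(12)*14 = -134 + (23 + 12² - 24*12)*14 = -134 + (23 + 144 - 288)*14 = -134 - 121*14 = -134 - 1694 = -1828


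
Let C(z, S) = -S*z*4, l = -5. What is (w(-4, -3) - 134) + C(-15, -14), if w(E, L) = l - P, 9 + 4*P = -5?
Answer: -1951/2 ≈ -975.50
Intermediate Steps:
P = -7/2 (P = -9/4 + (1/4)*(-5) = -9/4 - 5/4 = -7/2 ≈ -3.5000)
w(E, L) = -3/2 (w(E, L) = -5 - 1*(-7/2) = -5 + 7/2 = -3/2)
C(z, S) = -4*S*z
(w(-4, -3) - 134) + C(-15, -14) = (-3/2 - 134) - 4*(-14)*(-15) = -271/2 - 840 = -1951/2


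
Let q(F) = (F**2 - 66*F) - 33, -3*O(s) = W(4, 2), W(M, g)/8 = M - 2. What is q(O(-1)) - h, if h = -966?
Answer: 11821/9 ≈ 1313.4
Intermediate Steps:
W(M, g) = -16 + 8*M (W(M, g) = 8*(M - 2) = 8*(-2 + M) = -16 + 8*M)
O(s) = -16/3 (O(s) = -(-16 + 8*4)/3 = -(-16 + 32)/3 = -1/3*16 = -16/3)
q(F) = -33 + F**2 - 66*F
q(O(-1)) - h = (-33 + (-16/3)**2 - 66*(-16/3)) - 1*(-966) = (-33 + 256/9 + 352) + 966 = 3127/9 + 966 = 11821/9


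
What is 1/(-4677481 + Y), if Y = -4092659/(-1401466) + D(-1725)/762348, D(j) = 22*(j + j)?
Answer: -89033733514/416453345732537073 ≈ -2.1379e-7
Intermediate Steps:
D(j) = 44*j (D(j) = 22*(2*j) = 44*j)
Y = 251138261161/89033733514 (Y = -4092659/(-1401466) + (44*(-1725))/762348 = -4092659*(-1/1401466) - 75900*1/762348 = 4092659/1401466 - 6325/63529 = 251138261161/89033733514 ≈ 2.8207)
1/(-4677481 + Y) = 1/(-4677481 + 251138261161/89033733514) = 1/(-416453345732537073/89033733514) = -89033733514/416453345732537073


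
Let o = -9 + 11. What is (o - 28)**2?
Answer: 676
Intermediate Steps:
o = 2
(o - 28)**2 = (2 - 28)**2 = (-26)**2 = 676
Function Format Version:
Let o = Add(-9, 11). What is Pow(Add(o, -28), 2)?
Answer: 676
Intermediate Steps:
o = 2
Pow(Add(o, -28), 2) = Pow(Add(2, -28), 2) = Pow(-26, 2) = 676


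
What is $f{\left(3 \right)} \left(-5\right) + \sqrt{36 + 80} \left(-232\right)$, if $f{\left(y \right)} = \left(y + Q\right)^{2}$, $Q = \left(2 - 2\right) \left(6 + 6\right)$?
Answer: $-45 - 464 \sqrt{29} \approx -2543.7$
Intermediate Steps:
$Q = 0$ ($Q = 0 \cdot 12 = 0$)
$f{\left(y \right)} = y^{2}$ ($f{\left(y \right)} = \left(y + 0\right)^{2} = y^{2}$)
$f{\left(3 \right)} \left(-5\right) + \sqrt{36 + 80} \left(-232\right) = 3^{2} \left(-5\right) + \sqrt{36 + 80} \left(-232\right) = 9 \left(-5\right) + \sqrt{116} \left(-232\right) = -45 + 2 \sqrt{29} \left(-232\right) = -45 - 464 \sqrt{29}$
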